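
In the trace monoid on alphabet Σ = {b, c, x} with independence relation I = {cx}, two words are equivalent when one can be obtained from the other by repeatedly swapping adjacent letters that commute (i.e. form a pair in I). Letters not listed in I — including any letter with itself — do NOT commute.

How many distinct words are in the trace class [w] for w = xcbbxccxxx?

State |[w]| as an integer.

30

drop 0:x onto floor
drop 1:c onto floor
drop 2:b onto {0:x, 1:c}
drop 3:b onto {2:b}
drop 4:x onto {3:b}
drop 5:c onto {3:b}
drop 6:c onto {5:c}
drop 7:x onto {4:x}
drop 8:x onto {7:x}
drop 9:x onto {8:x}
ground layer = {0:x, 1:c}
drop-orders for the pieces not yet dropped (sum over which currently-grounded one goes next):
  1 to go: {6} 1  {9} 1
  2 to go: {5,6} 1  {6,9} 2  {8,9} 1
  3 to go: {5,6,9} 3  {6,8,9} 3  {7,8,9} 1
  4 to go: {4,7,8,9} 1  {5,6,8,9} 6  {6,7,8,9} 4
  5 to go: {4,6,7,8,9} 5  {5,6,7,8,9} 10
  6 to go: {4,5,6,7,8,9} 15
  7 to go: {3,4,5,6,7,8,9} 15
  8 to go: {2,3,4,5,6,7,8,9} 15
  if 0:x drops first: 15 orders
  if 1:c drops first: 15 orders
heap linearizations: 30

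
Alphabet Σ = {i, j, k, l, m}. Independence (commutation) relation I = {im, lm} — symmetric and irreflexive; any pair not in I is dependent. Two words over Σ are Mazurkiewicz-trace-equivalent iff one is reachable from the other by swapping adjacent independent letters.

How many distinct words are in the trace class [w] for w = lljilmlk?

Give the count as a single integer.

#0=l has no predecessor
#1=l depends on [0:l]
#2=j depends on [1:l]
#3=i depends on [2:j]
#4=l depends on [3:i]
#5=m depends on [2:j]
#6=l depends on [4:l]
#7=k depends on [5:m, 6:l]
sources: [0:l]
N(rest) = Σ N(rest − s) over sources s of rest; N(one piece) = 1:
  size 1 → [7]=1
  size 2 → [5,7]=1  [6,7]=1
  size 3 → [4,6,7]=1  [5,6,7]=2
  size 4 → [3,4,6,7]=1  [4,5,6,7]=3
  size 5 → [3,4,5,6,7]=4
  size 6 → [2,3,4,5,6,7]=4
  first=0(l) contributes 4

4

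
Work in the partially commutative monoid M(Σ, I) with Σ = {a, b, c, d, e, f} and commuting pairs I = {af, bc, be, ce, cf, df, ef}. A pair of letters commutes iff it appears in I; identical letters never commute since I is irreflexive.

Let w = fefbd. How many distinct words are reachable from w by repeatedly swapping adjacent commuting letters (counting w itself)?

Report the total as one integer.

piece 0:f — minimal
piece 1:e — minimal
piece 2:f rests on {0:f}
piece 3:b rests on {2:f}
piece 4:d rests on {1:e, 3:b}
minimal pieces: {0:f, 1:e}
ways to finish when only these pieces remain (= sum over removing one remaining piece with nothing left below it):
  1 left: {4}→1
  2 left: {1,4}→1  {3,4}→1
  3 left: {1,3,4}→2  {2,3,4}→1
  placing 0:f first → 3 extensions
  placing 1:e first → 1 extensions
total linear extensions = 4

4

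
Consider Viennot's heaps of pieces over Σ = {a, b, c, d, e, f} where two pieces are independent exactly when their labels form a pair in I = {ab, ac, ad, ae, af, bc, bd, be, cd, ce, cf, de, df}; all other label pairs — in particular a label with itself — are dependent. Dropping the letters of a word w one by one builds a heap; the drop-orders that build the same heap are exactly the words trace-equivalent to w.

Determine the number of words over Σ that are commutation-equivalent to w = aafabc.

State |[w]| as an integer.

#0=a has no predecessor
#1=a depends on [0:a]
#2=f has no predecessor
#3=a depends on [1:a]
#4=b depends on [2:f]
#5=c has no predecessor
sources: [0:a, 2:f, 5:c]
N(rest) = Σ N(rest − s) over sources s of rest; N(one piece) = 1:
  size 1 → [3]=1  [4]=1  [5]=1
  size 2 → [1,3]=1  [2,4]=1  [3,4]=2  [3,5]=2  [4,5]=2
  size 3 → [0,1,3]=1  [1,3,4]=3  [1,3,5]=3  [2,3,4]=3  [2,4,5]=3  [3,4,5]=6
  size 4 → [0,1,3,4]=4  [0,1,3,5]=4  [1,2,3,4]=6  [1,3,4,5]=12  [2,3,4,5]=12
  first=0(a) contributes 30
  first=2(f) contributes 20
  first=5(c) contributes 10
|[w]| = 60

60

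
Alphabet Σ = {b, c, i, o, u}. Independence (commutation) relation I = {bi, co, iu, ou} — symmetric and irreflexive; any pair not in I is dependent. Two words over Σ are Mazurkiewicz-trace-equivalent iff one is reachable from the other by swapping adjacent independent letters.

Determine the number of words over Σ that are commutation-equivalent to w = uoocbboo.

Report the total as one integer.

6

piece 0:u — minimal
piece 1:o — minimal
piece 2:o rests on {1:o}
piece 3:c rests on {0:u}
piece 4:b rests on {2:o, 3:c}
piece 5:b rests on {4:b}
piece 6:o rests on {5:b}
piece 7:o rests on {6:o}
minimal pieces: {0:u, 1:o}
ways to finish when only these pieces remain (= sum over removing one remaining piece with nothing left below it):
  1 left: {7}→1
  2 left: {6,7}→1
  3 left: {5,6,7}→1
  4 left: {4,5,6,7}→1
  5 left: {2,4,5,6,7}→1  {3,4,5,6,7}→1
  6 left: {0,3,4,5,6,7}→1  {1,2,4,5,6,7}→1  {2,3,4,5,6,7}→2
  placing 0:u first → 3 extensions
  placing 1:o first → 3 extensions
total linear extensions = 6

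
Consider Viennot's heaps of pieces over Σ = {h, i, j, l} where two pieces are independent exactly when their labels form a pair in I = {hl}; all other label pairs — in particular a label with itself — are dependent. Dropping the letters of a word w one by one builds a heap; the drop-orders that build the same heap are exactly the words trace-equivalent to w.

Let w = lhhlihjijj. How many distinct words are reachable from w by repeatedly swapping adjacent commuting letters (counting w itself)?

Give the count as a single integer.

piece 0:l — minimal
piece 1:h — minimal
piece 2:h rests on {1:h}
piece 3:l rests on {0:l}
piece 4:i rests on {2:h, 3:l}
piece 5:h rests on {4:i}
piece 6:j rests on {5:h}
piece 7:i rests on {6:j}
piece 8:j rests on {7:i}
piece 9:j rests on {8:j}
minimal pieces: {0:l, 1:h}
ways to finish when only these pieces remain (= sum over removing one remaining piece with nothing left below it):
  1 left: {9}→1
  2 left: {8,9}→1
  3 left: {7,8,9}→1
  4 left: {6,7,8,9}→1
  5 left: {5,6,7,8,9}→1
  6 left: {4,5,6,7,8,9}→1
  7 left: {2,4,5,6,7,8,9}→1  {3,4,5,6,7,8,9}→1
  8 left: {0,3,4,5,6,7,8,9}→1  {1,2,4,5,6,7,8,9}→1  {2,3,4,5,6,7,8,9}→2
  placing 0:l first → 3 extensions
  placing 1:h first → 3 extensions
total linear extensions = 6

6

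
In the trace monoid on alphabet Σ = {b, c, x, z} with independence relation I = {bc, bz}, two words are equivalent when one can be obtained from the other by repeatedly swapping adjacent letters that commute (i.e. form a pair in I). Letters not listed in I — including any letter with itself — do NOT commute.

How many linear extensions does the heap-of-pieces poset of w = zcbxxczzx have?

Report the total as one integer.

3

#0=z has no predecessor
#1=c depends on [0:z]
#2=b has no predecessor
#3=x depends on [1:c, 2:b]
#4=x depends on [3:x]
#5=c depends on [4:x]
#6=z depends on [5:c]
#7=z depends on [6:z]
#8=x depends on [7:z]
sources: [0:z, 2:b]
N(rest) = Σ N(rest − s) over sources s of rest; N(one piece) = 1:
  size 1 → [8]=1
  size 2 → [7,8]=1
  size 3 → [6,7,8]=1
  size 4 → [5,6,7,8]=1
  size 5 → [4,5,6,7,8]=1
  size 6 → [3,4,5,6,7,8]=1
  size 7 → [1,3,4,5,6,7,8]=1  [2,3,4,5,6,7,8]=1
  first=0(z) contributes 2
  first=2(b) contributes 1
|[w]| = 3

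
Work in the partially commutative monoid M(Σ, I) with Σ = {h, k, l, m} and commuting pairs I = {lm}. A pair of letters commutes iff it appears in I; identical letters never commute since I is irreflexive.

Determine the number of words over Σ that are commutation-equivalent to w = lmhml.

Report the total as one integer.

4

piece 0:l — minimal
piece 1:m — minimal
piece 2:h rests on {0:l, 1:m}
piece 3:m rests on {2:h}
piece 4:l rests on {2:h}
minimal pieces: {0:l, 1:m}
ways to finish when only these pieces remain (= sum over removing one remaining piece with nothing left below it):
  1 left: {3}→1  {4}→1
  2 left: {3,4}→2
  3 left: {2,3,4}→2
  placing 0:l first → 2 extensions
  placing 1:m first → 2 extensions
total linear extensions = 4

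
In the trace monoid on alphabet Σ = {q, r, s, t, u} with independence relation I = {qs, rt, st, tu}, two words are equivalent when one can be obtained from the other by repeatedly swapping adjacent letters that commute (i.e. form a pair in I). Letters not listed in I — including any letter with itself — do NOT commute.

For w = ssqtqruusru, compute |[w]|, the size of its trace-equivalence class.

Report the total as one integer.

drop 0:s onto floor
drop 1:s onto {0:s}
drop 2:q onto floor
drop 3:t onto {2:q}
drop 4:q onto {3:t}
drop 5:r onto {1:s, 4:q}
drop 6:u onto {5:r}
drop 7:u onto {6:u}
drop 8:s onto {7:u}
drop 9:r onto {8:s}
drop 10:u onto {9:r}
ground layer = {0:s, 2:q}
drop-orders for the pieces not yet dropped (sum over which currently-grounded one goes next):
  1 to go: {10} 1
  2 to go: {9,10} 1
  3 to go: {8,9,10} 1
  4 to go: {7,8,9,10} 1
  5 to go: {6,7,8,9,10} 1
  6 to go: {5,6,7,8,9,10} 1
  7 to go: {1,5,6,7,8,9,10} 1  {4,5,6,7,8,9,10} 1
  8 to go: {0,1,5,6,7,8,9,10} 1  {1,4,5,6,7,8,9,10} 2  {3,4,5,6,7,8,9,10} 1
  9 to go: {0,1,4,5,6,7,8,9,10} 3  {1,3,4,5,6,7,8,9,10} 3  {2,3,4,5,6,7,8,9,10} 1
  if 0:s drops first: 4 orders
  if 2:q drops first: 6 orders
heap linearizations: 10

10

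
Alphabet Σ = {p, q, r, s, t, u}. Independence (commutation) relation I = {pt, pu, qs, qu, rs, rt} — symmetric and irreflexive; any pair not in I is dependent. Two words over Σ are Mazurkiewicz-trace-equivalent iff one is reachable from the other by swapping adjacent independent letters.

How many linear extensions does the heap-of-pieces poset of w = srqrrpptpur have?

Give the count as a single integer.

78

#0=s has no predecessor
#1=r has no predecessor
#2=q depends on [1:r]
#3=r depends on [2:q]
#4=r depends on [3:r]
#5=p depends on [0:s, 4:r]
#6=p depends on [5:p]
#7=t depends on [0:s, 2:q]
#8=p depends on [6:p]
#9=u depends on [4:r, 7:t]
#10=r depends on [8:p, 9:u]
sources: [0:s, 1:r]
N(rest) = Σ N(rest − s) over sources s of rest; N(one piece) = 1:
  size 1 → [10]=1
  size 2 → [8,10]=1  [9,10]=1
  size 3 → [6,8,10]=1  [7,9,10]=1  [8,9,10]=2
  size 4 → [5,6,8,10]=1  [6,8,9,10]=3  [7,8,9,10]=3
  size 5 → [5,6,8,9,10]=4  [6,7,8,9,10]=6
  size 6 → [4,5,6,8,9,10]=4  [5,6,7,8,9,10]=10
  size 7 → [0,5,6,7,8,9,10]=10  [3,4,5,6,8,9,10]=4  [4,5,6,7,8,9,10]=14
  size 8 → [0,4,5,6,7,8,9,10]=24  [3,4,5,6,7,8,9,10]=18
  size 9 → [0,3,4,5,6,7,8,9,10]=42  [2,3,4,5,6,7,8,9,10]=18
  first=0(s) contributes 18
  first=1(r) contributes 60
|[w]| = 78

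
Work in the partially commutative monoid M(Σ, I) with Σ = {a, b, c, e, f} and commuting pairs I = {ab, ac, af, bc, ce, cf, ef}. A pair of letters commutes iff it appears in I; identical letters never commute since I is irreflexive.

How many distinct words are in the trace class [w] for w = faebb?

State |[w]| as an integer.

3

drop 0:f onto floor
drop 1:a onto floor
drop 2:e onto {1:a}
drop 3:b onto {0:f, 2:e}
drop 4:b onto {3:b}
ground layer = {0:f, 1:a}
drop-orders for the pieces not yet dropped (sum over which currently-grounded one goes next):
  1 to go: {4} 1
  2 to go: {3,4} 1
  3 to go: {0,3,4} 1  {2,3,4} 1
  if 0:f drops first: 1 orders
  if 1:a drops first: 2 orders
heap linearizations: 3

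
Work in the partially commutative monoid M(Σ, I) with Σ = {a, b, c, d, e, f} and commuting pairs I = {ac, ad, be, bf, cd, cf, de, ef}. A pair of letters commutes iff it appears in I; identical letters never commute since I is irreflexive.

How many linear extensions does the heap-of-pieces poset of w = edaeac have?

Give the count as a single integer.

drop 0:e onto floor
drop 1:d onto floor
drop 2:a onto {0:e}
drop 3:e onto {2:a}
drop 4:a onto {3:e}
drop 5:c onto {3:e}
ground layer = {0:e, 1:d}
drop-orders for the pieces not yet dropped (sum over which currently-grounded one goes next):
  1 to go: {1} 1  {4} 1  {5} 1
  2 to go: {1,4} 2  {1,5} 2  {4,5} 2
  3 to go: {1,4,5} 6  {3,4,5} 2
  4 to go: {1,3,4,5} 8  {2,3,4,5} 2
  if 0:e drops first: 10 orders
  if 1:d drops first: 2 orders
heap linearizations: 12

12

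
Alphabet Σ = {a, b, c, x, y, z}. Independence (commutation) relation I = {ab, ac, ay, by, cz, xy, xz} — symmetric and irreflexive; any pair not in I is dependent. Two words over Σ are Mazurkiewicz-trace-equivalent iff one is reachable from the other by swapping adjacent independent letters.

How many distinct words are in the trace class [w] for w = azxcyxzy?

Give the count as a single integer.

0(a) covers ∅
1(z) covers 0:a
2(x) covers 0:a
3(c) covers 2:x
4(y) covers 1:z, 3:c
5(x) covers 3:c
6(z) covers 4:y
7(y) covers 6:z
floor of heap: 0:a
completions by unplaced set U, small U first (add the entries for U minus each lowest piece of U):
  |U|=1: {5}:1  {7}:1
  |U|=2: {5,7}:2  {6,7}:1
  |U|=3: {4,6,7}:1  {5,6,7}:3
  |U|=4: {1,4,6,7}:1  {4,5,6,7}:4
  |U|=5: {1,4,5,6,7}:5  {3,4,5,6,7}:4
  |U|=6: {1,3,4,5,6,7}:9  {2,3,4,5,6,7}:4
  start at 0(a): 13

13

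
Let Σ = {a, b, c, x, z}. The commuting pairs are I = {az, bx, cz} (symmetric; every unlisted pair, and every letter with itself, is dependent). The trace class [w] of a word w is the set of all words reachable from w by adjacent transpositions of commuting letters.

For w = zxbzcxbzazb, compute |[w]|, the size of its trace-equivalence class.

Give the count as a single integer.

piece 0:z — minimal
piece 1:x rests on {0:z}
piece 2:b rests on {0:z}
piece 3:z rests on {1:x, 2:b}
piece 4:c rests on {1:x, 2:b}
piece 5:x rests on {3:z, 4:c}
piece 6:b rests on {3:z, 4:c}
piece 7:z rests on {5:x, 6:b}
piece 8:a rests on {5:x, 6:b}
piece 9:z rests on {7:z}
piece 10:b rests on {8:a, 9:z}
minimal pieces: {0:z}
ways to finish when only these pieces remain (= sum over removing one remaining piece with nothing left below it):
  1 left: {10}→1
  2 left: {8,10}→1  {9,10}→1
  3 left: {7,9,10}→1  {8,9,10}→2
  4 left: {7,8,9,10}→3
  5 left: {5,7,8,9,10}→3  {6,7,8,9,10}→3
  6 left: {5,6,7,8,9,10}→6
  7 left: {3,5,6,7,8,9,10}→6  {4,5,6,7,8,9,10}→6
  8 left: {3,4,5,6,7,8,9,10}→12
  9 left: {1,3,4,5,6,7,8,9,10}→12  {2,3,4,5,6,7,8,9,10}→12
  placing 0:z first → 24 extensions

24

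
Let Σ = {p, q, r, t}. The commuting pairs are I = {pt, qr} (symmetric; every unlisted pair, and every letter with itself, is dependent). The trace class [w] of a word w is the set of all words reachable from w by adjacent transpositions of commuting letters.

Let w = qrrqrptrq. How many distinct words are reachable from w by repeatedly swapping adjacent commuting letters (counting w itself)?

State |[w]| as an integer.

drop 0:q onto floor
drop 1:r onto floor
drop 2:r onto {1:r}
drop 3:q onto {0:q}
drop 4:r onto {2:r}
drop 5:p onto {3:q, 4:r}
drop 6:t onto {3:q, 4:r}
drop 7:r onto {5:p, 6:t}
drop 8:q onto {5:p, 6:t}
ground layer = {0:q, 1:r}
drop-orders for the pieces not yet dropped (sum over which currently-grounded one goes next):
  1 to go: {7} 1  {8} 1
  2 to go: {7,8} 2
  3 to go: {5,7,8} 2  {6,7,8} 2
  4 to go: {5,6,7,8} 4
  5 to go: {3,5,6,7,8} 4  {4,5,6,7,8} 4
  6 to go: {0,3,5,6,7,8} 4  {2,4,5,6,7,8} 4  {3,4,5,6,7,8} 8
  7 to go: {0,3,4,5,6,7,8} 12  {1,2,4,5,6,7,8} 4  {2,3,4,5,6,7,8} 12
  if 0:q drops first: 16 orders
  if 1:r drops first: 24 orders
heap linearizations: 40

40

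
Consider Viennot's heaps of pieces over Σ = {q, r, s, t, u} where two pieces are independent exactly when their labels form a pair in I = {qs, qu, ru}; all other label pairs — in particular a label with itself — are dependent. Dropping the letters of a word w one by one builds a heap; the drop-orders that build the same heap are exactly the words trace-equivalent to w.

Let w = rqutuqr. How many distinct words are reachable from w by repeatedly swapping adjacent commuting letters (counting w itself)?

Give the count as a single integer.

9

0(r) covers ∅
1(q) covers 0:r
2(u) covers ∅
3(t) covers 1:q, 2:u
4(u) covers 3:t
5(q) covers 3:t
6(r) covers 5:q
floor of heap: 0:r, 2:u
completions by unplaced set U, small U first (add the entries for U minus each lowest piece of U):
  |U|=1: {4}:1  {6}:1
  |U|=2: {4,6}:2  {5,6}:1
  |U|=3: {4,5,6}:3
  |U|=4: {3,4,5,6}:3
  |U|=5: {1,3,4,5,6}:3  {2,3,4,5,6}:3
  start at 0(r): 6
  start at 2(u): 3
sum over floor = 9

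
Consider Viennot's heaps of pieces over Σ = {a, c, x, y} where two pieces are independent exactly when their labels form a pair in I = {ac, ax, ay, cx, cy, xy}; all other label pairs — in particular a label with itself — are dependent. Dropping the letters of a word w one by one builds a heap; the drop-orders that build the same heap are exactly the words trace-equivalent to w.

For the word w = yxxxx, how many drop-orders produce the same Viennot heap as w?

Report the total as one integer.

5

drop 0:y onto floor
drop 1:x onto floor
drop 2:x onto {1:x}
drop 3:x onto {2:x}
drop 4:x onto {3:x}
ground layer = {0:y, 1:x}
drop-orders for the pieces not yet dropped (sum over which currently-grounded one goes next):
  1 to go: {0} 1  {4} 1
  2 to go: {0,4} 2  {3,4} 1
  3 to go: {0,3,4} 3  {2,3,4} 1
  if 0:y drops first: 1 orders
  if 1:x drops first: 4 orders
heap linearizations: 5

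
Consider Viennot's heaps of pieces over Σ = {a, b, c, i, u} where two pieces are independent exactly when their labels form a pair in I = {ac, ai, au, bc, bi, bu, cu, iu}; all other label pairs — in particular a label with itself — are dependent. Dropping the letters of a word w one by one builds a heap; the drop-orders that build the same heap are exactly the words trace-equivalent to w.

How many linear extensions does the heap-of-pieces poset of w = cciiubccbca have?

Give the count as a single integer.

piece 0:c — minimal
piece 1:c rests on {0:c}
piece 2:i rests on {1:c}
piece 3:i rests on {2:i}
piece 4:u — minimal
piece 5:b — minimal
piece 6:c rests on {3:i}
piece 7:c rests on {6:c}
piece 8:b rests on {5:b}
piece 9:c rests on {7:c}
piece 10:a rests on {8:b}
minimal pieces: {0:c, 4:u, 5:b}
ways to finish when only these pieces remain (= sum over removing one remaining piece with nothing left below it):
  1 left: {4}→1  {9}→1  {10}→1
  2 left: {4,9}→2  {4,10}→2  {7,9}→1  {8,10}→1  {9,10}→2
  3 left: {4,7,9}→3  {4,8,10}→3  {4,9,10}→6  {5,8,10}→1  {6,7,9}→1  {7,9,10}→3  {8,9,10}→3
  4 left: {3,6,7,9}→1  {4,5,8,10}→4  {4,6,7,9}→4  {4,7,9,10}→12  {4,8,9,10}→12  {5,8,9,10}→4  {6,7,9,10}→4  {7,8,9,10}→6
  5 left: {2,3,6,7,9}→1  {3,4,6,7,9}→5  {3,6,7,9,10}→5  {4,5,8,9,10}→20  {4,6,7,9,10}→20  {4,7,8,9,10}→30  {5,7,8,9,10}→10  {6,7,8,9,10}→10
  6 left: {1,2,3,6,7,9}→1  {2,3,4,6,7,9}→6  {2,3,6,7,9,10}→6  {3,4,6,7,9,10}→30  {3,6,7,8,9,10}→15  {4,5,7,8,9,10}→60  {4,6,7,8,9,10}→60  {5,6,7,8,9,10}→20
  7 left: {0,1,2,3,6,7,9}→1  {1,2,3,4,6,7,9}→7  {1,2,3,6,7,9,10}→7  {2,3,4,6,7,9,10}→42  {2,3,6,7,8,9,10}→21  {3,4,6,7,8,9,10}→105  {3,5,6,7,8,9,10}→35  {4,5,6,7,8,9,10}→140
  8 left: {0,1,2,3,4,6,7,9}→8  {0,1,2,3,6,7,9,10}→8  {1,2,3,4,6,7,9,10}→56  {1,2,3,6,7,8,9,10}→28  {2,3,4,6,7,8,9,10}→168  {2,3,5,6,7,8,9,10}→56  {3,4,5,6,7,8,9,10}→280
  9 left: {0,1,2,3,4,6,7,9,10}→72  {0,1,2,3,6,7,8,9,10}→36  {1,2,3,4,6,7,8,9,10}→252  {1,2,3,5,6,7,8,9,10}→84  {2,3,4,5,6,7,8,9,10}→504
  placing 0:c first → 840 extensions
  placing 4:u first → 120 extensions
  placing 5:b first → 360 extensions
total linear extensions = 1320

1320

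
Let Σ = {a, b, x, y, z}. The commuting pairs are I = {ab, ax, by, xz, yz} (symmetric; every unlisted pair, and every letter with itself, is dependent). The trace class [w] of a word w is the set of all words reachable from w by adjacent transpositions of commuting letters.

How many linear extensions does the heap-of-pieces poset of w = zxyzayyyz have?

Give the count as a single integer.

24

#0=z has no predecessor
#1=x has no predecessor
#2=y depends on [1:x]
#3=z depends on [0:z]
#4=a depends on [2:y, 3:z]
#5=y depends on [4:a]
#6=y depends on [5:y]
#7=y depends on [6:y]
#8=z depends on [4:a]
sources: [0:z, 1:x]
N(rest) = Σ N(rest − s) over sources s of rest; N(one piece) = 1:
  size 1 → [7]=1  [8]=1
  size 2 → [6,7]=1  [7,8]=2
  size 3 → [5,6,7]=1  [6,7,8]=3
  size 4 → [5,6,7,8]=4
  size 5 → [4,5,6,7,8]=4
  size 6 → [2,4,5,6,7,8]=4  [3,4,5,6,7,8]=4
  size 7 → [0,3,4,5,6,7,8]=4  [1,2,4,5,6,7,8]=4  [2,3,4,5,6,7,8]=8
  first=0(z) contributes 12
  first=1(x) contributes 12
|[w]| = 24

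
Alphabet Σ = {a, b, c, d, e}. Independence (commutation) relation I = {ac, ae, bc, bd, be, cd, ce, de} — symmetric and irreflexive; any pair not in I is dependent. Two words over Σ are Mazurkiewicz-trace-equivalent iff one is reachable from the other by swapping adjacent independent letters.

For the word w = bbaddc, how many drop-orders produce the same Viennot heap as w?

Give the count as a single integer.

6

piece 0:b — minimal
piece 1:b rests on {0:b}
piece 2:a rests on {1:b}
piece 3:d rests on {2:a}
piece 4:d rests on {3:d}
piece 5:c — minimal
minimal pieces: {0:b, 5:c}
ways to finish when only these pieces remain (= sum over removing one remaining piece with nothing left below it):
  1 left: {4}→1  {5}→1
  2 left: {3,4}→1  {4,5}→2
  3 left: {2,3,4}→1  {3,4,5}→3
  4 left: {1,2,3,4}→1  {2,3,4,5}→4
  placing 0:b first → 5 extensions
  placing 5:c first → 1 extensions
total linear extensions = 6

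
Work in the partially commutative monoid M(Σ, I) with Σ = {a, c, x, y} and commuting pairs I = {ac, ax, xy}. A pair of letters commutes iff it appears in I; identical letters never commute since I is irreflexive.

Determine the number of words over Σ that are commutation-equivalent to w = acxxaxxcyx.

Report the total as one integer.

64

drop 0:a onto floor
drop 1:c onto floor
drop 2:x onto {1:c}
drop 3:x onto {2:x}
drop 4:a onto {0:a}
drop 5:x onto {3:x}
drop 6:x onto {5:x}
drop 7:c onto {6:x}
drop 8:y onto {4:a, 7:c}
drop 9:x onto {7:c}
ground layer = {0:a, 1:c}
drop-orders for the pieces not yet dropped (sum over which currently-grounded one goes next):
  1 to go: {8} 1  {9} 1
  2 to go: {4,8} 1  {8,9} 2
  3 to go: {0,4,8} 1  {4,8,9} 3  {7,8,9} 2
  4 to go: {0,4,8,9} 4  {4,7,8,9} 5  {6,7,8,9} 2
  5 to go: {0,4,7,8,9} 9  {4,6,7,8,9} 7  {5,6,7,8,9} 2
  6 to go: {0,4,6,7,8,9} 16  {3,5,6,7,8,9} 2  {4,5,6,7,8,9} 9
  7 to go: {0,4,5,6,7,8,9} 25  {2,3,5,6,7,8,9} 2  {3,4,5,6,7,8,9} 11
  8 to go: {0,3,4,5,6,7,8,9} 36  {1,2,3,5,6,7,8,9} 2  {2,3,4,5,6,7,8,9} 13
  if 0:a drops first: 15 orders
  if 1:c drops first: 49 orders
heap linearizations: 64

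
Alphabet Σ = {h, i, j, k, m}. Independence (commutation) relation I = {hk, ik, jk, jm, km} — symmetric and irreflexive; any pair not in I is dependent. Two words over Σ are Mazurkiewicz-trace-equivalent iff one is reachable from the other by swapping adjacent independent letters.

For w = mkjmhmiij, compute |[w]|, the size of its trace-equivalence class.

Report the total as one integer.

0(m) covers ∅
1(k) covers ∅
2(j) covers ∅
3(m) covers 0:m
4(h) covers 2:j, 3:m
5(m) covers 4:h
6(i) covers 5:m
7(i) covers 6:i
8(j) covers 7:i
floor of heap: 0:m, 1:k, 2:j
completions by unplaced set U, small U first (add the entries for U minus each lowest piece of U):
  |U|=1: {1}:1  {8}:1
  |U|=2: {1,8}:2  {7,8}:1
  |U|=3: {1,7,8}:3  {6,7,8}:1
  |U|=4: {1,6,7,8}:4  {5,6,7,8}:1
  |U|=5: {1,5,6,7,8}:5  {4,5,6,7,8}:1
  |U|=6: {1,4,5,6,7,8}:6  {2,4,5,6,7,8}:1  {3,4,5,6,7,8}:1
  |U|=7: {0,3,4,5,6,7,8}:1  {1,2,4,5,6,7,8}:7  {1,3,4,5,6,7,8}:7  {2,3,4,5,6,7,8}:2
  start at 0(m): 16
  start at 1(k): 3
  start at 2(j): 8
sum over floor = 27

27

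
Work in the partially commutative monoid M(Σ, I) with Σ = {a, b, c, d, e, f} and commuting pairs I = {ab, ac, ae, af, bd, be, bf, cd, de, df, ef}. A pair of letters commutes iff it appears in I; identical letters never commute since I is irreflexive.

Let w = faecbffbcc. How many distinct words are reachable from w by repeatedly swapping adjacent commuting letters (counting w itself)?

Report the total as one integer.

120

piece 0:f — minimal
piece 1:a — minimal
piece 2:e — minimal
piece 3:c rests on {0:f, 2:e}
piece 4:b rests on {3:c}
piece 5:f rests on {3:c}
piece 6:f rests on {5:f}
piece 7:b rests on {4:b}
piece 8:c rests on {6:f, 7:b}
piece 9:c rests on {8:c}
minimal pieces: {0:f, 1:a, 2:e}
ways to finish when only these pieces remain (= sum over removing one remaining piece with nothing left below it):
  1 left: {1}→1  {9}→1
  2 left: {1,9}→2  {8,9}→1
  3 left: {1,8,9}→3  {6,8,9}→1  {7,8,9}→1
  4 left: {1,6,8,9}→4  {1,7,8,9}→4  {4,7,8,9}→1  {5,6,8,9}→1  {6,7,8,9}→2
  5 left: {1,4,7,8,9}→5  {1,5,6,8,9}→5  {1,6,7,8,9}→10  {4,6,7,8,9}→3  {5,6,7,8,9}→3
  6 left: {1,4,6,7,8,9}→18  {1,5,6,7,8,9}→18  {4,5,6,7,8,9}→6
  7 left: {1,4,5,6,7,8,9}→42  {3,4,5,6,7,8,9}→6
  8 left: {0,3,4,5,6,7,8,9}→6  {1,3,4,5,6,7,8,9}→48  {2,3,4,5,6,7,8,9}→6
  placing 0:f first → 54 extensions
  placing 1:a first → 12 extensions
  placing 2:e first → 54 extensions
total linear extensions = 120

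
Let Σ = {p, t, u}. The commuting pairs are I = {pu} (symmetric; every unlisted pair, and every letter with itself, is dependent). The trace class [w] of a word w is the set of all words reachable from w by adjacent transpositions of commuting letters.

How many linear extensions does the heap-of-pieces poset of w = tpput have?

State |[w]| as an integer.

drop 0:t onto floor
drop 1:p onto {0:t}
drop 2:p onto {1:p}
drop 3:u onto {0:t}
drop 4:t onto {2:p, 3:u}
ground layer = {0:t}
drop-orders for the pieces not yet dropped (sum over which currently-grounded one goes next):
  1 to go: {4} 1
  2 to go: {2,4} 1  {3,4} 1
  3 to go: {1,2,4} 1  {2,3,4} 2
  if 0:t drops first: 3 orders

3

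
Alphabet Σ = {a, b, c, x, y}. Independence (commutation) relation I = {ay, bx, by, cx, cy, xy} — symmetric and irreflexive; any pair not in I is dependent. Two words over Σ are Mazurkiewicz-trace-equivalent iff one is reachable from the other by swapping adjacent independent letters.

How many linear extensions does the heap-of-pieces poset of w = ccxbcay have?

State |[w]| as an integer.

drop 0:c onto floor
drop 1:c onto {0:c}
drop 2:x onto floor
drop 3:b onto {1:c}
drop 4:c onto {3:b}
drop 5:a onto {2:x, 4:c}
drop 6:y onto floor
ground layer = {0:c, 2:x, 6:y}
drop-orders for the pieces not yet dropped (sum over which currently-grounded one goes next):
  1 to go: {5} 1  {6} 1
  2 to go: {2,5} 1  {4,5} 1  {5,6} 2
  3 to go: {2,4,5} 2  {2,5,6} 3  {3,4,5} 1  {4,5,6} 3
  4 to go: {1,3,4,5} 1  {2,3,4,5} 3  {2,4,5,6} 8  {3,4,5,6} 4
  5 to go: {0,1,3,4,5} 1  {1,2,3,4,5} 4  {1,3,4,5,6} 5  {2,3,4,5,6} 15
  if 0:c drops first: 24 orders
  if 2:x drops first: 6 orders
  if 6:y drops first: 5 orders
heap linearizations: 35

35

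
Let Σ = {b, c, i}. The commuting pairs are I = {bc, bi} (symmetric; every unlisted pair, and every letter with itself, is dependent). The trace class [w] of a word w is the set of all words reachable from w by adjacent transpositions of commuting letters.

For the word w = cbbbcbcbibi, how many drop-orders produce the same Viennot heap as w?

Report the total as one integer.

0(c) covers ∅
1(b) covers ∅
2(b) covers 1:b
3(b) covers 2:b
4(c) covers 0:c
5(b) covers 3:b
6(c) covers 4:c
7(b) covers 5:b
8(i) covers 6:c
9(b) covers 7:b
10(i) covers 8:i
floor of heap: 0:c, 1:b
completions by unplaced set U, small U first (add the entries for U minus each lowest piece of U):
  |U|=1: {9}:1  {10}:1
  |U|=2: {7,9}:1  {8,10}:1  {9,10}:2
  |U|=3: {5,7,9}:1  {6,8,10}:1  {7,9,10}:3  {8,9,10}:3
  |U|=4: {3,5,7,9}:1  {4,6,8,10}:1  {5,7,9,10}:4  {6,8,9,10}:4  {7,8,9,10}:6
  |U|=5: {0,4,6,8,10}:1  {2,3,5,7,9}:1  {3,5,7,9,10}:5  {4,6,8,9,10}:5  {5,7,8,9,10}:10  {6,7,8,9,10}:10
  |U|=6: {0,4,6,8,9,10}:6  {1,2,3,5,7,9}:1  {2,3,5,7,9,10}:6  {3,5,7,8,9,10}:15  {4,6,7,8,9,10}:15  {5,6,7,8,9,10}:20
  |U|=7: {0,4,6,7,8,9,10}:21  {1,2,3,5,7,9,10}:7  {2,3,5,7,8,9,10}:21  {3,5,6,7,8,9,10}:35  {4,5,6,7,8,9,10}:35
  |U|=8: {0,4,5,6,7,8,9,10}:56  {1,2,3,5,7,8,9,10}:28  {2,3,5,6,7,8,9,10}:56  {3,4,5,6,7,8,9,10}:70
  |U|=9: {0,3,4,5,6,7,8,9,10}:126  {1,2,3,5,6,7,8,9,10}:84  {2,3,4,5,6,7,8,9,10}:126
  start at 0(c): 210
  start at 1(b): 252
sum over floor = 462

462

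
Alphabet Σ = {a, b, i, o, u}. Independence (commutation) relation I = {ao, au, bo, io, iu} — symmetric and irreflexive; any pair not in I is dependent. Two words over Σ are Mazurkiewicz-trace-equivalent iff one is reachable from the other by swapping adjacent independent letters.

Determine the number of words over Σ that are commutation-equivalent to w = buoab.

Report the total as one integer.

5

0(b) covers ∅
1(u) covers 0:b
2(o) covers 1:u
3(a) covers 0:b
4(b) covers 1:u, 3:a
floor of heap: 0:b
completions by unplaced set U, small U first (add the entries for U minus each lowest piece of U):
  |U|=1: {2}:1  {4}:1
  |U|=2: {2,4}:2  {3,4}:1
  |U|=3: {1,2,4}:2  {2,3,4}:3
  start at 0(b): 5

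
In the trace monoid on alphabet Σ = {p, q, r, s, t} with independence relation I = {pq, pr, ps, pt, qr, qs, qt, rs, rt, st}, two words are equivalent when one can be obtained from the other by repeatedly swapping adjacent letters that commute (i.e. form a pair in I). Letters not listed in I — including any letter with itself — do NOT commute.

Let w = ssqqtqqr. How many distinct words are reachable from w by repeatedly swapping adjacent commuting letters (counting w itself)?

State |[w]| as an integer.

840

drop 0:s onto floor
drop 1:s onto {0:s}
drop 2:q onto floor
drop 3:q onto {2:q}
drop 4:t onto floor
drop 5:q onto {3:q}
drop 6:q onto {5:q}
drop 7:r onto floor
ground layer = {0:s, 2:q, 4:t, 7:r}
drop-orders for the pieces not yet dropped (sum over which currently-grounded one goes next):
  1 to go: {1} 1  {4} 1  {6} 1  {7} 1
  2 to go: {0,1} 1  {1,4} 2  {1,6} 2  {1,7} 2  {4,6} 2  {4,7} 2  {5,6} 1  {6,7} 2
  3 to go: {0,1,4} 3  {0,1,6} 3  {0,1,7} 3  {1,4,6} 6  {1,4,7} 6  {1,5,6} 3  {1,6,7} 6  {3,5,6} 1  {4,5,6} 3  {4,6,7} 6  {5,6,7} 3
  4 to go: {0,1,4,6} 12  {0,1,4,7} 12  {0,1,5,6} 6  {0,1,6,7} 12  {1,3,5,6} 4  {1,4,5,6} 12  {1,4,6,7} 24  {1,5,6,7} 12  {2,3,5,6} 1  {3,4,5,6} 4  {3,5,6,7} 4  {4,5,6,7} 12
  5 to go: {0,1,3,5,6} 10  {0,1,4,5,6} 30  {0,1,4,6,7} 60  {0,1,5,6,7} 30  {1,2,3,5,6} 5  {1,3,4,5,6} 20  {1,3,5,6,7} 20  {1,4,5,6,7} 60  {2,3,4,5,6} 5  {2,3,5,6,7} 5  {3,4,5,6,7} 20
  6 to go: {0,1,2,3,5,6} 15  {0,1,3,4,5,6} 60  {0,1,3,5,6,7} 60  {0,1,4,5,6,7} 180  {1,2,3,4,5,6} 30  {1,2,3,5,6,7} 30  {1,3,4,5,6,7} 120  {2,3,4,5,6,7} 30
  if 0:s drops first: 210 orders
  if 2:q drops first: 420 orders
  if 4:t drops first: 105 orders
  if 7:r drops first: 105 orders
heap linearizations: 840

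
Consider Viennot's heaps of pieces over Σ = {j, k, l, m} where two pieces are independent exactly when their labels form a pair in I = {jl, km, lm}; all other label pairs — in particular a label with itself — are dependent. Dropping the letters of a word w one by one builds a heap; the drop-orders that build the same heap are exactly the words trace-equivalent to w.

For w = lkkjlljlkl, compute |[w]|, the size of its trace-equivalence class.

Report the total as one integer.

10

drop 0:l onto floor
drop 1:k onto {0:l}
drop 2:k onto {1:k}
drop 3:j onto {2:k}
drop 4:l onto {2:k}
drop 5:l onto {4:l}
drop 6:j onto {3:j}
drop 7:l onto {5:l}
drop 8:k onto {6:j, 7:l}
drop 9:l onto {8:k}
ground layer = {0:l}
drop-orders for the pieces not yet dropped (sum over which currently-grounded one goes next):
  1 to go: {9} 1
  2 to go: {8,9} 1
  3 to go: {6,8,9} 1  {7,8,9} 1
  4 to go: {3,6,8,9} 1  {5,7,8,9} 1  {6,7,8,9} 2
  5 to go: {3,6,7,8,9} 3  {4,5,7,8,9} 1  {5,6,7,8,9} 3
  6 to go: {3,5,6,7,8,9} 6  {4,5,6,7,8,9} 4
  7 to go: {3,4,5,6,7,8,9} 10
  8 to go: {2,3,4,5,6,7,8,9} 10
  if 0:l drops first: 10 orders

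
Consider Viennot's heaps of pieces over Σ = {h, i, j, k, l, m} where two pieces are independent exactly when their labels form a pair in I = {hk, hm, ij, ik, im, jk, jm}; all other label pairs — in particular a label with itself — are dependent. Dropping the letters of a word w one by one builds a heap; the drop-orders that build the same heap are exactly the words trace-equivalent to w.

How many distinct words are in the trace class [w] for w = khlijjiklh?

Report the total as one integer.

60

drop 0:k onto floor
drop 1:h onto floor
drop 2:l onto {0:k, 1:h}
drop 3:i onto {2:l}
drop 4:j onto {2:l}
drop 5:j onto {4:j}
drop 6:i onto {3:i}
drop 7:k onto {2:l}
drop 8:l onto {5:j, 6:i, 7:k}
drop 9:h onto {8:l}
ground layer = {0:k, 1:h}
drop-orders for the pieces not yet dropped (sum over which currently-grounded one goes next):
  1 to go: {9} 1
  2 to go: {8,9} 1
  3 to go: {5,8,9} 1  {6,8,9} 1  {7,8,9} 1
  4 to go: {3,6,8,9} 1  {4,5,8,9} 1  {5,6,8,9} 2  {5,7,8,9} 2  {6,7,8,9} 2
  5 to go: {3,5,6,8,9} 3  {3,6,7,8,9} 3  {4,5,6,8,9} 3  {4,5,7,8,9} 3  {5,6,7,8,9} 6
  6 to go: {3,4,5,6,8,9} 6  {3,5,6,7,8,9} 12  {4,5,6,7,8,9} 12
  7 to go: {3,4,5,6,7,8,9} 30
  8 to go: {2,3,4,5,6,7,8,9} 30
  if 0:k drops first: 30 orders
  if 1:h drops first: 30 orders
heap linearizations: 60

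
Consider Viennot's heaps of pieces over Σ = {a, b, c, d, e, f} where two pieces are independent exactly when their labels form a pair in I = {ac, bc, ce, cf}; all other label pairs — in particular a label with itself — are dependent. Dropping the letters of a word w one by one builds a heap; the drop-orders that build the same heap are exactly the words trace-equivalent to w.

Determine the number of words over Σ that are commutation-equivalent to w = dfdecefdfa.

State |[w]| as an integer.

4

#0=d has no predecessor
#1=f depends on [0:d]
#2=d depends on [1:f]
#3=e depends on [2:d]
#4=c depends on [2:d]
#5=e depends on [3:e]
#6=f depends on [5:e]
#7=d depends on [4:c, 6:f]
#8=f depends on [7:d]
#9=a depends on [8:f]
sources: [0:d]
N(rest) = Σ N(rest − s) over sources s of rest; N(one piece) = 1:
  size 1 → [9]=1
  size 2 → [8,9]=1
  size 3 → [7,8,9]=1
  size 4 → [4,7,8,9]=1  [6,7,8,9]=1
  size 5 → [4,6,7,8,9]=2  [5,6,7,8,9]=1
  size 6 → [3,5,6,7,8,9]=1  [4,5,6,7,8,9]=3
  size 7 → [3,4,5,6,7,8,9]=4
  size 8 → [2,3,4,5,6,7,8,9]=4
  first=0(d) contributes 4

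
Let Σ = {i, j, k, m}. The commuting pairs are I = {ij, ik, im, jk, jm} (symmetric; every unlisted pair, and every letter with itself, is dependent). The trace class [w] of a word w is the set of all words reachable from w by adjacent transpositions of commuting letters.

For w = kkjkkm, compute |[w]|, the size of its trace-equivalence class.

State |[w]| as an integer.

6

drop 0:k onto floor
drop 1:k onto {0:k}
drop 2:j onto floor
drop 3:k onto {1:k}
drop 4:k onto {3:k}
drop 5:m onto {4:k}
ground layer = {0:k, 2:j}
drop-orders for the pieces not yet dropped (sum over which currently-grounded one goes next):
  1 to go: {2} 1  {5} 1
  2 to go: {2,5} 2  {4,5} 1
  3 to go: {2,4,5} 3  {3,4,5} 1
  4 to go: {1,3,4,5} 1  {2,3,4,5} 4
  if 0:k drops first: 5 orders
  if 2:j drops first: 1 orders
heap linearizations: 6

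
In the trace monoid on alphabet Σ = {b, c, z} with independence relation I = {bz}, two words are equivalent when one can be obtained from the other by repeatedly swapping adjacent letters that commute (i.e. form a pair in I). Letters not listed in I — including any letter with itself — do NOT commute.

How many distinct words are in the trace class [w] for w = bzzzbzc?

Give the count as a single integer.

15

drop 0:b onto floor
drop 1:z onto floor
drop 2:z onto {1:z}
drop 3:z onto {2:z}
drop 4:b onto {0:b}
drop 5:z onto {3:z}
drop 6:c onto {4:b, 5:z}
ground layer = {0:b, 1:z}
drop-orders for the pieces not yet dropped (sum over which currently-grounded one goes next):
  1 to go: {6} 1
  2 to go: {4,6} 1  {5,6} 1
  3 to go: {0,4,6} 1  {3,5,6} 1  {4,5,6} 2
  4 to go: {0,4,5,6} 3  {2,3,5,6} 1  {3,4,5,6} 3
  5 to go: {0,3,4,5,6} 6  {1,2,3,5,6} 1  {2,3,4,5,6} 4
  if 0:b drops first: 5 orders
  if 1:z drops first: 10 orders
heap linearizations: 15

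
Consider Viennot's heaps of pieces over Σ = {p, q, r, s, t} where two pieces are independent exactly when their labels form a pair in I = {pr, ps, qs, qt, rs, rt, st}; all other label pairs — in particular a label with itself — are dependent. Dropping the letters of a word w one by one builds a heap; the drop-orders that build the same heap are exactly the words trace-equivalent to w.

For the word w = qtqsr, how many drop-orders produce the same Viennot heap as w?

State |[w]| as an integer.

20

piece 0:q — minimal
piece 1:t — minimal
piece 2:q rests on {0:q}
piece 3:s — minimal
piece 4:r rests on {2:q}
minimal pieces: {0:q, 1:t, 3:s}
ways to finish when only these pieces remain (= sum over removing one remaining piece with nothing left below it):
  1 left: {1}→1  {3}→1  {4}→1
  2 left: {1,3}→2  {1,4}→2  {2,4}→1  {3,4}→2
  3 left: {0,2,4}→1  {1,2,4}→3  {1,3,4}→6  {2,3,4}→3
  placing 0:q first → 12 extensions
  placing 1:t first → 4 extensions
  placing 3:s first → 4 extensions
total linear extensions = 20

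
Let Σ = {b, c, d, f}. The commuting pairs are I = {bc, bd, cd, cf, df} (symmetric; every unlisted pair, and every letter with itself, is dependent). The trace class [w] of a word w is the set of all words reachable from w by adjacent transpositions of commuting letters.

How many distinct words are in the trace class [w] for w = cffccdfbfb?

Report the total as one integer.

840

#0=c has no predecessor
#1=f has no predecessor
#2=f depends on [1:f]
#3=c depends on [0:c]
#4=c depends on [3:c]
#5=d has no predecessor
#6=f depends on [2:f]
#7=b depends on [6:f]
#8=f depends on [7:b]
#9=b depends on [8:f]
sources: [0:c, 1:f, 5:d]
N(rest) = Σ N(rest − s) over sources s of rest; N(one piece) = 1:
  size 1 → [4]=1  [5]=1  [9]=1
  size 2 → [3,4]=1  [4,5]=2  [4,9]=2  [5,9]=2  [8,9]=1
  size 3 → [0,3,4]=1  [3,4,5]=3  [3,4,9]=3  [4,5,9]=6  [4,8,9]=3  [5,8,9]=3  [7,8,9]=1
  size 4 → [0,3,4,5]=4  [0,3,4,9]=4  [3,4,5,9]=12  [3,4,8,9]=6  [4,5,8,9]=12  [4,7,8,9]=4  [5,7,8,9]=4  [6,7,8,9]=1
  size 5 → [0,3,4,5,9]=20  [0,3,4,8,9]=10  [2,6,7,8,9]=1  [3,4,5,8,9]=30  [3,4,7,8,9]=10  [4,5,7,8,9]=20  [4,6,7,8,9]=5  [5,6,7,8,9]=5
  size 6 → [0,3,4,5,8,9]=60  [0,3,4,7,8,9]=20  [1,2,6,7,8,9]=1  [2,4,6,7,8,9]=6  [2,5,6,7,8,9]=6  [3,4,5,7,8,9]=60  [3,4,6,7,8,9]=15  [4,5,6,7,8,9]=30
  size 7 → [0,3,4,5,7,8,9]=140  [0,3,4,6,7,8,9]=35  [1,2,4,6,7,8,9]=7  [1,2,5,6,7,8,9]=7  [2,3,4,6,7,8,9]=21  [2,4,5,6,7,8,9]=42  [3,4,5,6,7,8,9]=105
  size 8 → [0,2,3,4,6,7,8,9]=56  [0,3,4,5,6,7,8,9]=280  [1,2,3,4,6,7,8,9]=28  [1,2,4,5,6,7,8,9]=56  [2,3,4,5,6,7,8,9]=168
  first=0(c) contributes 252
  first=1(f) contributes 504
  first=5(d) contributes 84
|[w]| = 840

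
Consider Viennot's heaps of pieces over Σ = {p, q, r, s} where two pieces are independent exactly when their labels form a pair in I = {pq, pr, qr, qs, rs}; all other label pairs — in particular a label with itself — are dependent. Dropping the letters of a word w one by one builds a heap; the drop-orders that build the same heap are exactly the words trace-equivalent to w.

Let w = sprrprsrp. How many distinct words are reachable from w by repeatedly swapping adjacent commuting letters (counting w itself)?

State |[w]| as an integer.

drop 0:s onto floor
drop 1:p onto {0:s}
drop 2:r onto floor
drop 3:r onto {2:r}
drop 4:p onto {1:p}
drop 5:r onto {3:r}
drop 6:s onto {4:p}
drop 7:r onto {5:r}
drop 8:p onto {6:s}
ground layer = {0:s, 2:r}
drop-orders for the pieces not yet dropped (sum over which currently-grounded one goes next):
  1 to go: {7} 1  {8} 1
  2 to go: {5,7} 1  {6,8} 1  {7,8} 2
  3 to go: {3,5,7} 1  {4,6,8} 1  {5,7,8} 3  {6,7,8} 3
  4 to go: {1,4,6,8} 1  {2,3,5,7} 1  {3,5,7,8} 4  {4,6,7,8} 4  {5,6,7,8} 6
  5 to go: {0,1,4,6,8} 1  {1,4,6,7,8} 5  {2,3,5,7,8} 5  {3,5,6,7,8} 10  {4,5,6,7,8} 10
  6 to go: {0,1,4,6,7,8} 6  {1,4,5,6,7,8} 15  {2,3,5,6,7,8} 15  {3,4,5,6,7,8} 20
  7 to go: {0,1,4,5,6,7,8} 21  {1,3,4,5,6,7,8} 35  {2,3,4,5,6,7,8} 35
  if 0:s drops first: 70 orders
  if 2:r drops first: 56 orders
heap linearizations: 126

126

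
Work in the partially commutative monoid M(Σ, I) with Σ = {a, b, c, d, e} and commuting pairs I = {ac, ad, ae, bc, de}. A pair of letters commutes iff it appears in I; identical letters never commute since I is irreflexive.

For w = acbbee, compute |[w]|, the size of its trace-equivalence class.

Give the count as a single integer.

0(a) covers ∅
1(c) covers ∅
2(b) covers 0:a
3(b) covers 2:b
4(e) covers 1:c, 3:b
5(e) covers 4:e
floor of heap: 0:a, 1:c
completions by unplaced set U, small U first (add the entries for U minus each lowest piece of U):
  |U|=1: {5}:1
  |U|=2: {4,5}:1
  |U|=3: {1,4,5}:1  {3,4,5}:1
  |U|=4: {1,3,4,5}:2  {2,3,4,5}:1
  start at 0(a): 3
  start at 1(c): 1
sum over floor = 4

4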